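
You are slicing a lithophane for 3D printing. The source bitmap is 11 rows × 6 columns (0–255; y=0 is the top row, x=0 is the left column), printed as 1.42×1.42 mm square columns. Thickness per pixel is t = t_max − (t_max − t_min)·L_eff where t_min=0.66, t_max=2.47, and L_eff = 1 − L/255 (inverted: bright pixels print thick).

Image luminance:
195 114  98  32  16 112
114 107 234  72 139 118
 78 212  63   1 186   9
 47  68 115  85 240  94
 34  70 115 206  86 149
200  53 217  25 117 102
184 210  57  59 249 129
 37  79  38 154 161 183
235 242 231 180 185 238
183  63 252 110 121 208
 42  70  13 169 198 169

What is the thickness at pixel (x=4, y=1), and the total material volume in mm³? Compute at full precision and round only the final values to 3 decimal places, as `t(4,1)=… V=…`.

t(4,1)=1.647 V=207.659

span = t_max - t_min = 2.47 - 0.66 = 1.810
L(4,1) = 139, L_eff = 1 - 139/255 = 0.454902 (inverted)
t(4,1) = 2.47 - 1.810·0.454902 = 1.647
Σt over all 11·6 pixels = 656528/6375 ≈ 102.9847843
V = pitch²·Σt = 1.42²·656528/6375 = 207.659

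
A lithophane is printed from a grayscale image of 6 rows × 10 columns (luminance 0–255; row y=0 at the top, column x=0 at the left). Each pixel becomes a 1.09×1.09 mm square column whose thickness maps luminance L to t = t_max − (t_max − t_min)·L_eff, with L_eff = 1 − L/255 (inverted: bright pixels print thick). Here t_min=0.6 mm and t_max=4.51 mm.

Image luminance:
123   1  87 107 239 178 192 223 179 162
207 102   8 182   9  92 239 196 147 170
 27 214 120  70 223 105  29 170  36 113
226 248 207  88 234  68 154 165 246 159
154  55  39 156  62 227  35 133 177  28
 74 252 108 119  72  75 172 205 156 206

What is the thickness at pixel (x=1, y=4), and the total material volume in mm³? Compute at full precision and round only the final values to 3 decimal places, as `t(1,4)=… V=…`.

t(1,4)=1.443 V=193.066

span = t_max - t_min = 4.51 - 0.6 = 3.910
L(1,4) = 55, L_eff = 1 - 55/255 = 0.784314 (inverted)
t(1,4) = 4.51 - 3.910·0.784314 = 1.443
Σt over all 6·10 pixels = 162.5
V = pitch²·Σt = 1.09²·162.5 = 193.066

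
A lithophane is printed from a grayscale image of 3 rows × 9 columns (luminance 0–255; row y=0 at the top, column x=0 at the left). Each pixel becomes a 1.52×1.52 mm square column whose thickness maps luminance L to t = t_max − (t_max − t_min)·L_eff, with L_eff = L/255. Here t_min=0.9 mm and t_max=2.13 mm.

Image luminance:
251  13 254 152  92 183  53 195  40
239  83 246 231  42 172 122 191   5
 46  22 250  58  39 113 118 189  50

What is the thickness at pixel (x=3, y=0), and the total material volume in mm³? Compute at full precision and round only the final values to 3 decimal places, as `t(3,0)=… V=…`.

span = t_max - t_min = 2.13 - 0.9 = 1.230
L(3,0) = 152, L_eff = 152/255 = 0.596078
t(3,0) = 2.13 - 1.230·0.596078 = 1.397
Σt over all 3·9 pixels = 173713/4250 ≈ 40.8736471
V = pitch²·Σt = 1.52²·173713/4250 = 94.434

t(3,0)=1.397 V=94.434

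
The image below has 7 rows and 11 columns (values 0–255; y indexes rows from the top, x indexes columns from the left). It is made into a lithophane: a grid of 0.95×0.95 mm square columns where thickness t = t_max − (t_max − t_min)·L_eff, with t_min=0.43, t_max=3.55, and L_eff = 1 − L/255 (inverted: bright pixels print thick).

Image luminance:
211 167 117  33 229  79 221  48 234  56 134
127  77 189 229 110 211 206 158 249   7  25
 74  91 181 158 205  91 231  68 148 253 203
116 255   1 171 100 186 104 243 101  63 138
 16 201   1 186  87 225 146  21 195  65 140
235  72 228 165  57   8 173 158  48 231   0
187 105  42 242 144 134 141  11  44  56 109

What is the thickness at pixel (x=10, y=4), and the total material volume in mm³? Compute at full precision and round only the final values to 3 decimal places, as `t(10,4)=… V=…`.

t(10,4)=2.143 V=142.194

span = t_max - t_min = 3.55 - 0.43 = 3.120
L(10,4) = 140, L_eff = 1 - 140/255 = 0.450980 (inverted)
t(10,4) = 3.55 - 3.120·0.450980 = 2.143
Σt over all 7·11 pixels = 1339219/8500 ≈ 157.5551765
V = pitch²·Σt = 0.95²·1339219/8500 = 142.194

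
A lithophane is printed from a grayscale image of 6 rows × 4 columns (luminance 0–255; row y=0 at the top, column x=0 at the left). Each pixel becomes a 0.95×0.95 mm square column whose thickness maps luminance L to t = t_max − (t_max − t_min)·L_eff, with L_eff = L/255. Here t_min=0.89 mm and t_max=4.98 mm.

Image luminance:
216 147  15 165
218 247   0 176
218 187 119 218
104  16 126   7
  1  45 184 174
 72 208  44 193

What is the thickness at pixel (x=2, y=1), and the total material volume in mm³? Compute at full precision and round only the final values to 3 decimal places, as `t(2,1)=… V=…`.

t(2,1)=4.980 V=62.993

span = t_max - t_min = 4.98 - 0.89 = 4.090
L(2,1) = 0, L_eff = 0/255 = 0.000000
t(2,1) = 4.98 - 4.090·0.000000 = 4.980
Σt over all 6·4 pixels = 88993/1275 ≈ 69.7984314
V = pitch²·Σt = 0.95²·88993/1275 = 62.993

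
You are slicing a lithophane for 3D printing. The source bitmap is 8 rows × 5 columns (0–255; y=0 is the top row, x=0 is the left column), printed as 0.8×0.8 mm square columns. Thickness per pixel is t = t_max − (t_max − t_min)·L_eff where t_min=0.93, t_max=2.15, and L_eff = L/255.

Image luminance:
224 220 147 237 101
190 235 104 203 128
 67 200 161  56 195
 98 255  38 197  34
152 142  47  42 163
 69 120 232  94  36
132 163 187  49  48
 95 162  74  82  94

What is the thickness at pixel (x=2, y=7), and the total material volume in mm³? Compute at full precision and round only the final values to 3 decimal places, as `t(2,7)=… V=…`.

t(2,7)=1.796 V=38.894

span = t_max - t_min = 2.15 - 0.93 = 1.220
L(2,7) = 74, L_eff = 74/255 = 0.290196
t(2,7) = 2.15 - 1.220·0.290196 = 1.796
Σt over all 8·5 pixels = 774847/12750 ≈ 60.7723137
V = pitch²·Σt = 0.8²·774847/12750 = 38.894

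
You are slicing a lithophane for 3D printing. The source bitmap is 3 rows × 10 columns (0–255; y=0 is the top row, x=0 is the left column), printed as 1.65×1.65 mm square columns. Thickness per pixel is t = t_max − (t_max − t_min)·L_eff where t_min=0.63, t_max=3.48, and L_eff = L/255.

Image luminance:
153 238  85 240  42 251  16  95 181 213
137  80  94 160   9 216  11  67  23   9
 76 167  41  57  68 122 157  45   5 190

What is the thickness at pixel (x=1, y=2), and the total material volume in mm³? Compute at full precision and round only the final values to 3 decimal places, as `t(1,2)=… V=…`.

span = t_max - t_min = 3.48 - 0.63 = 2.850
L(1,2) = 167, L_eff = 167/255 = 0.654902
t(1,2) = 3.48 - 2.850·0.654902 = 1.614
Σt over all 3·10 pixels = 28942/425 ≈ 68.0988235
V = pitch²·Σt = 1.65²·28942/425 = 185.399

t(1,2)=1.614 V=185.399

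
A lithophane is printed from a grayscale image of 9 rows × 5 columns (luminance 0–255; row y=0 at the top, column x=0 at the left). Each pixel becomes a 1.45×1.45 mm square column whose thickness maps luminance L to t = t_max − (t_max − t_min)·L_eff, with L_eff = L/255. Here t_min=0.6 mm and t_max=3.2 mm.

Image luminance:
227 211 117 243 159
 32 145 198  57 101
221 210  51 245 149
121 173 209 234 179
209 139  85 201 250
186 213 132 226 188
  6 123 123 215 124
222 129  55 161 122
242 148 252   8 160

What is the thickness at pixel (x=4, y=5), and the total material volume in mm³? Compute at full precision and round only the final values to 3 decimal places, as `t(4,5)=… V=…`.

t(4,5)=1.283 V=148.390

span = t_max - t_min = 3.2 - 0.6 = 2.600
L(4,5) = 188, L_eff = 188/255 = 0.737255
t(4,5) = 3.2 - 2.600·0.737255 = 1.283
Σt over all 9·5 pixels = 89987/1275 ≈ 70.5780392
V = pitch²·Σt = 1.45²·89987/1275 = 148.390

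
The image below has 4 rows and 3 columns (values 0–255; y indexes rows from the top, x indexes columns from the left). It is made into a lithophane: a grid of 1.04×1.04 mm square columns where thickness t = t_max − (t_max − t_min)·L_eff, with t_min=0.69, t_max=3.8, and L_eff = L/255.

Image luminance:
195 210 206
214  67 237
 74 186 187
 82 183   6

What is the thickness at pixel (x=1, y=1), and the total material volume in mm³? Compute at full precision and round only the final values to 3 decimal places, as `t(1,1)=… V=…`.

t(1,1)=2.983 V=24.957

span = t_max - t_min = 3.8 - 0.69 = 3.110
L(1,1) = 67, L_eff = 67/255 = 0.262745
t(1,1) = 3.8 - 3.110·0.262745 = 2.983
Σt over all 4·3 pixels = 588383/25500 ≈ 23.0738431
V = pitch²·Σt = 1.04²·588383/25500 = 24.957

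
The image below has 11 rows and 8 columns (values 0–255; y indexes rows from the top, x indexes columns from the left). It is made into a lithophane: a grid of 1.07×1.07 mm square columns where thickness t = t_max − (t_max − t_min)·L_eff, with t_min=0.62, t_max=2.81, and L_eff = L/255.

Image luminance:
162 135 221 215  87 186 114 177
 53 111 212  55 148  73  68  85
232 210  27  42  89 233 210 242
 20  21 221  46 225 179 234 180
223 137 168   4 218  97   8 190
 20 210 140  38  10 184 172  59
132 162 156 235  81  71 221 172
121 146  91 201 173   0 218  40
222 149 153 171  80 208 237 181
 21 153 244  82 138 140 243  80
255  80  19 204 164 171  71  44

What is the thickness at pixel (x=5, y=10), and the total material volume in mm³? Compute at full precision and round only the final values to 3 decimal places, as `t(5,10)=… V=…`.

span = t_max - t_min = 2.81 - 0.62 = 2.190
L(5,10) = 171, L_eff = 171/255 = 0.670588
t(5,10) = 2.81 - 2.190·0.670588 = 1.341
Σt over all 11·8 pixels = 143.182
V = pitch²·Σt = 1.07²·143.182 = 163.929

t(5,10)=1.341 V=163.929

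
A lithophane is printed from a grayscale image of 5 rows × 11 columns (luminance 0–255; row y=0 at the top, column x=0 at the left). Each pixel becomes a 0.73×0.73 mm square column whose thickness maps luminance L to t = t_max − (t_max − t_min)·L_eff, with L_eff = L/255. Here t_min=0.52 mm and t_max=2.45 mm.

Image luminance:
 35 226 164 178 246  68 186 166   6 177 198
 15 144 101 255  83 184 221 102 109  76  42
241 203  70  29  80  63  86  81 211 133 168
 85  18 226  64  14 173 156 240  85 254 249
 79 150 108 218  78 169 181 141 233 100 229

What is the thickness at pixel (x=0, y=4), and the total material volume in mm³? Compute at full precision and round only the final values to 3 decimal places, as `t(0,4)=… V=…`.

t(0,4)=1.852 V=41.167

span = t_max - t_min = 2.45 - 0.52 = 1.930
L(0,4) = 79, L_eff = 79/255 = 0.309804
t(0,4) = 2.45 - 1.930·0.309804 = 1.852
Σt over all 5·11 pixels = 492476/6375 ≈ 77.2511373
V = pitch²·Σt = 0.73²·492476/6375 = 41.167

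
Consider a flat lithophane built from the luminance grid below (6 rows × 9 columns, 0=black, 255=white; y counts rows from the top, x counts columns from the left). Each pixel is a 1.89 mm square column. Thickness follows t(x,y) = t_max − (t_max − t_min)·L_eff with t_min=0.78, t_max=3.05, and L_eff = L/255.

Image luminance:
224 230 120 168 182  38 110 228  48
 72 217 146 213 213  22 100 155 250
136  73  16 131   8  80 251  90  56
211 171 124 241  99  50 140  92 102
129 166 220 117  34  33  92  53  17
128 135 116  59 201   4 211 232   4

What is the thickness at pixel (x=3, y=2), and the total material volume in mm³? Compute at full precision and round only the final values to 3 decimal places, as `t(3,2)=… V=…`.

t(3,2)=1.884 V=373.429

span = t_max - t_min = 3.05 - 0.78 = 2.270
L(3,2) = 131, L_eff = 131/255 = 0.513725
t(3,2) = 3.05 - 2.270·0.513725 = 1.884
Σt over all 6·9 pixels = 666446/6375 ≈ 104.5405490
V = pitch²·Σt = 1.89²·666446/6375 = 373.429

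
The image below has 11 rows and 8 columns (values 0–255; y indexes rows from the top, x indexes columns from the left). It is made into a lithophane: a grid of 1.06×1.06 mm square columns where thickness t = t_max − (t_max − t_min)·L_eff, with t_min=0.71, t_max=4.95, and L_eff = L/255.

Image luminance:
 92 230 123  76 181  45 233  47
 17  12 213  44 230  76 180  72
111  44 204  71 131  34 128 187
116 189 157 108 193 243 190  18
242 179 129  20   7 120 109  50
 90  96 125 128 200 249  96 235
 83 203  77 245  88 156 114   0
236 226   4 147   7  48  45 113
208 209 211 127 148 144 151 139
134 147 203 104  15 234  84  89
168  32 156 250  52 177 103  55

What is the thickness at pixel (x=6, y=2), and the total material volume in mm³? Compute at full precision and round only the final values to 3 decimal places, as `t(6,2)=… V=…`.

span = t_max - t_min = 4.95 - 0.71 = 4.240
L(6,2) = 128, L_eff = 128/255 = 0.501961
t(6,2) = 4.95 - 4.240·0.501961 = 2.822
Σt over all 11·8 pixels = 529846/2125 ≈ 249.3392941
V = pitch²·Σt = 1.06²·529846/2125 = 280.158

t(6,2)=2.822 V=280.158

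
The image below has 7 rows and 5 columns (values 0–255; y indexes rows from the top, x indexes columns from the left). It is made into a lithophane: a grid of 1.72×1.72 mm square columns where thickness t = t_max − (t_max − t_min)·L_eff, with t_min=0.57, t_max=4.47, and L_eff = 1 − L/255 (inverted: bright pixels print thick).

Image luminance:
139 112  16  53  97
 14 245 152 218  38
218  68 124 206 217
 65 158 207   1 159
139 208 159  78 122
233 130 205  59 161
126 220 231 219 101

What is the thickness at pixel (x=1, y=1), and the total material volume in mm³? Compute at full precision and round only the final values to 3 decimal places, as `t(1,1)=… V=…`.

t(1,1)=4.317 V=280.636

span = t_max - t_min = 4.47 - 0.57 = 3.900
L(1,1) = 245, L_eff = 1 - 245/255 = 0.039216 (inverted)
t(1,1) = 4.47 - 3.900·0.039216 = 4.317
Σt over all 7·5 pixels = 161263/1700 ≈ 94.8605882
V = pitch²·Σt = 1.72²·161263/1700 = 280.636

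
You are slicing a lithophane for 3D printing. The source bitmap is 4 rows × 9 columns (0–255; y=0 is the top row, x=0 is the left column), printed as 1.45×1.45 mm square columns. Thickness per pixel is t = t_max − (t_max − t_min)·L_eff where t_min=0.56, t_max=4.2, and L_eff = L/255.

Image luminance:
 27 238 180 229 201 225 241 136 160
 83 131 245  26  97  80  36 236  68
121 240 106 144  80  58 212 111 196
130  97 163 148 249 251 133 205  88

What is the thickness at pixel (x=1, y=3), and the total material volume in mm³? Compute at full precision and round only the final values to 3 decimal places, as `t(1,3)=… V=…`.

span = t_max - t_min = 4.2 - 0.56 = 3.640
L(1,3) = 97, L_eff = 97/255 = 0.380392
t(1,3) = 4.2 - 3.640·0.380392 = 2.815
Σt over all 4·9 pixels = 475139/6375 ≈ 74.5316078
V = pitch²·Σt = 1.45²·475139/6375 = 156.703

t(1,3)=2.815 V=156.703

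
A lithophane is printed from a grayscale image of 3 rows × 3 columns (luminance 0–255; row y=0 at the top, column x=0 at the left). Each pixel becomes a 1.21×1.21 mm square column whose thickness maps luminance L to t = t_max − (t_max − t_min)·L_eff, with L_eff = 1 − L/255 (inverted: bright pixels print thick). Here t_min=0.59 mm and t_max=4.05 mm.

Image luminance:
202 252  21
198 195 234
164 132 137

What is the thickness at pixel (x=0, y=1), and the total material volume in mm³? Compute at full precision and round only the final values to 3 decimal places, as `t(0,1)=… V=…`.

span = t_max - t_min = 4.05 - 0.59 = 3.460
L(0,1) = 198, L_eff = 1 - 198/255 = 0.223529 (inverted)
t(0,1) = 4.05 - 3.460·0.223529 = 3.277
Σt over all 3·3 pixels = 133303/5100 ≈ 26.1378431
V = pitch²·Σt = 1.21²·133303/5100 = 38.268

t(0,1)=3.277 V=38.268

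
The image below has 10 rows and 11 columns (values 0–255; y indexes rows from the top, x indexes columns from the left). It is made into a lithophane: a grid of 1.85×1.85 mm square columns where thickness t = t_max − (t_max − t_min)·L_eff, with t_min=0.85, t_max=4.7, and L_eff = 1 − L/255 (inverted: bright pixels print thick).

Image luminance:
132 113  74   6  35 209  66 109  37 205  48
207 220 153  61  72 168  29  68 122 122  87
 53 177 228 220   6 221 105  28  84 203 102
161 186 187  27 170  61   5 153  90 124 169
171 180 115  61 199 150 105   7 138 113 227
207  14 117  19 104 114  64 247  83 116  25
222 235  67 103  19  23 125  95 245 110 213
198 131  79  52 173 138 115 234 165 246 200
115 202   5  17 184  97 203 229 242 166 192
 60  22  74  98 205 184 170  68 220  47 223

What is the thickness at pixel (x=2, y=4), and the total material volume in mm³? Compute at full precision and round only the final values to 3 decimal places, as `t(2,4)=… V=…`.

t(2,4)=2.586 V=1037.742

span = t_max - t_min = 4.7 - 0.85 = 3.850
L(2,4) = 115, L_eff = 1 - 115/255 = 0.549020 (inverted)
t(2,4) = 4.7 - 3.850·0.549020 = 2.586
Σt over all 10·11 pixels = 25773/85 ≈ 303.2117647
V = pitch²·Σt = 1.85²·25773/85 = 1037.742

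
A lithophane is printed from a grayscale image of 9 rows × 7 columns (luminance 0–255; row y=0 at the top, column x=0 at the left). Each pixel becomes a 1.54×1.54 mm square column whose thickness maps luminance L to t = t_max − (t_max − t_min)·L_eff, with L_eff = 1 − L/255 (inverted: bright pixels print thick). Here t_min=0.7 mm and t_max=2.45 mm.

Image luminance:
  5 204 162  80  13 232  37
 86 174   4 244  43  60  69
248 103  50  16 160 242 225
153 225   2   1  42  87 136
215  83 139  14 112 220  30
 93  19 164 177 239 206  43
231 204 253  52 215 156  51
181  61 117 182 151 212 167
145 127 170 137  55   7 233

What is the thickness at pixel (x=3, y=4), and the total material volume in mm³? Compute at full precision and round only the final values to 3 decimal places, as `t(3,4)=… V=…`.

t(3,4)=0.796 V=234.207

span = t_max - t_min = 2.45 - 0.7 = 1.750
L(3,4) = 14, L_eff = 1 - 14/255 = 0.945098 (inverted)
t(3,4) = 2.45 - 1.750·0.945098 = 0.796
Σt over all 9·7 pixels = 10073/102 ≈ 98.7549020
V = pitch²·Σt = 1.54²·10073/102 = 234.207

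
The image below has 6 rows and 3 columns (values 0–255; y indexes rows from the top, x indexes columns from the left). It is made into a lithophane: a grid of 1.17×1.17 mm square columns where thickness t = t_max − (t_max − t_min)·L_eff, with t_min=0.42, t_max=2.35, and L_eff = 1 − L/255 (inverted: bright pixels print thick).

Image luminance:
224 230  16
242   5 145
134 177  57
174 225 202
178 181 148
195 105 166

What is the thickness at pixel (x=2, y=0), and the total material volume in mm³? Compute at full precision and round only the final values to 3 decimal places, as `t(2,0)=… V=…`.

span = t_max - t_min = 2.35 - 0.42 = 1.930
L(2,0) = 16, L_eff = 1 - 16/255 = 0.937255 (inverted)
t(2,0) = 2.35 - 1.930·0.937255 = 0.541
Σt over all 6·3 pixels = 183488/6375 ≈ 28.7824314
V = pitch²·Σt = 1.17²·183488/6375 = 39.400

t(2,0)=0.541 V=39.400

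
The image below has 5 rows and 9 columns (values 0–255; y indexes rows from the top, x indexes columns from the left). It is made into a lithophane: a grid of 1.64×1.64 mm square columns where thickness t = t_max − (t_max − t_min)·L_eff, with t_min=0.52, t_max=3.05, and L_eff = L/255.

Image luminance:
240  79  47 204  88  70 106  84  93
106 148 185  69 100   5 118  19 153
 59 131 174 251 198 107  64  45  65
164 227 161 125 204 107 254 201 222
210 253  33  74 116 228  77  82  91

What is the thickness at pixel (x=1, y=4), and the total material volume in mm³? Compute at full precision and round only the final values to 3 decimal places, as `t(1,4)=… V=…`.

t(1,4)=0.540 V=213.387

span = t_max - t_min = 3.05 - 0.52 = 2.530
L(1,4) = 253, L_eff = 253/255 = 0.992157
t(1,4) = 3.05 - 2.530·0.992157 = 0.540
Σt over all 5·9 pixels = 1011557/12750 ≈ 79.3378039
V = pitch²·Σt = 1.64²·1011557/12750 = 213.387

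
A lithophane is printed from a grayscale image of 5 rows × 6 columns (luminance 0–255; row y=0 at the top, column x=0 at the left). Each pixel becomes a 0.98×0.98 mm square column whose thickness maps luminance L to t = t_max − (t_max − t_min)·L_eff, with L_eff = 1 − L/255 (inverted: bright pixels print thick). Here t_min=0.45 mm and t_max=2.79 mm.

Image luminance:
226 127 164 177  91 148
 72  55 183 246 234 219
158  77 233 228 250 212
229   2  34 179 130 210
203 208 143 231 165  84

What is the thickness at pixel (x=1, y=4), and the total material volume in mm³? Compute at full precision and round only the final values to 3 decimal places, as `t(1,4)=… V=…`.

span = t_max - t_min = 2.79 - 0.45 = 2.340
L(1,4) = 208, L_eff = 1 - 208/255 = 0.184314 (inverted)
t(1,4) = 2.79 - 2.340·0.184314 = 2.359
Σt over all 5·6 pixels = 249177/4250 ≈ 58.6298824
V = pitch²·Σt = 0.98²·249177/4250 = 56.308

t(1,4)=2.359 V=56.308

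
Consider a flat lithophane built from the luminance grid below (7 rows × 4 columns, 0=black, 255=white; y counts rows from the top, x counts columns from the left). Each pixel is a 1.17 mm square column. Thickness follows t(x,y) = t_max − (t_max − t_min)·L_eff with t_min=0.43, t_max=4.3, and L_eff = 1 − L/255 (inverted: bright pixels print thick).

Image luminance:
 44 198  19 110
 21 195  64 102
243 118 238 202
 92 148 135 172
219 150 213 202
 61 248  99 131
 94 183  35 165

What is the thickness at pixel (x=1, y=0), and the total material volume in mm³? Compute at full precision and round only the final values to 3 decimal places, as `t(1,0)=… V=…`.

t(1,0)=3.435 V=97.525

span = t_max - t_min = 4.3 - 0.43 = 3.870
L(1,0) = 198, L_eff = 1 - 198/255 = 0.223529 (inverted)
t(1,0) = 4.3 - 3.870·0.223529 = 3.435
Σt over all 7·4 pixels = 605569/8500 ≈ 71.2434118
V = pitch²·Σt = 1.17²·605569/8500 = 97.525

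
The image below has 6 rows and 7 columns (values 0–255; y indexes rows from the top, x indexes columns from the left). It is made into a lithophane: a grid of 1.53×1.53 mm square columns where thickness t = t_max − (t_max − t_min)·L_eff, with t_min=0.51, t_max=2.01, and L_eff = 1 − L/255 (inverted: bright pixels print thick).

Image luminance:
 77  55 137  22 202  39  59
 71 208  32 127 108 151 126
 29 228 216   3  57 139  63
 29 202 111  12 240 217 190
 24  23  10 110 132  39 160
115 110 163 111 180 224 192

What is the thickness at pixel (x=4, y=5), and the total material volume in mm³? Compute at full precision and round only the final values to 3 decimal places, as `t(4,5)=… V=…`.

t(4,5)=1.569 V=115.453

span = t_max - t_min = 2.01 - 0.51 = 1.500
L(4,5) = 180, L_eff = 1 - 180/255 = 0.294118 (inverted)
t(4,5) = 2.01 - 1.500·0.294118 = 1.569
Σt over all 6·7 pixels = 49.32
V = pitch²·Σt = 1.53²·49.32 = 115.453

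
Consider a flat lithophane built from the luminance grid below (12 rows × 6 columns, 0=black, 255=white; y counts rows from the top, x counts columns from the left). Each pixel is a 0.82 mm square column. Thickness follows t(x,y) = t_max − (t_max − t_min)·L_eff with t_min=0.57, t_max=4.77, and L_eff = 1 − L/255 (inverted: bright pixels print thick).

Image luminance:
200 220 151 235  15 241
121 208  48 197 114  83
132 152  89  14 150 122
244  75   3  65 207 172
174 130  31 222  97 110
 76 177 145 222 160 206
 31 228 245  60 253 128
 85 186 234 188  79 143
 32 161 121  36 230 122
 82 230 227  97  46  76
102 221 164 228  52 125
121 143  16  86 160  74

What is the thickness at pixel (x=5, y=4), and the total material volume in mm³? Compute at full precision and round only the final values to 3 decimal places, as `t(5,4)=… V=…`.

t(5,4)=2.382 V=136.350

span = t_max - t_min = 4.77 - 0.57 = 4.200
L(5,4) = 110, L_eff = 1 - 110/255 = 0.568627 (inverted)
t(5,4) = 4.77 - 4.200·0.568627 = 2.382
Σt over all 12·6 pixels = 86182/425 ≈ 202.7811765
V = pitch²·Σt = 0.82²·86182/425 = 136.350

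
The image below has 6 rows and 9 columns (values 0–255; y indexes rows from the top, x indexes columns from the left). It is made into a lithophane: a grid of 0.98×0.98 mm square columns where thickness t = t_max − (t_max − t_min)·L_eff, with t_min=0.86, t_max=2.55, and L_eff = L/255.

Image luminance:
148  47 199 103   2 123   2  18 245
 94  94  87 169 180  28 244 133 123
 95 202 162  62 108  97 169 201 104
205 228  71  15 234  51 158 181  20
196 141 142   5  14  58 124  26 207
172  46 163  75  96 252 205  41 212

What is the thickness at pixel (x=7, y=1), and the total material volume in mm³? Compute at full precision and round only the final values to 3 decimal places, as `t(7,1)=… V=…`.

span = t_max - t_min = 2.55 - 0.86 = 1.690
L(7,1) = 133, L_eff = 133/255 = 0.521569
t(7,1) = 2.55 - 1.690·0.521569 = 1.669
Σt over all 6·9 pixels = 2399837/25500 ≈ 94.1112549
V = pitch²·Σt = 0.98²·2399837/25500 = 90.384

t(7,1)=1.669 V=90.384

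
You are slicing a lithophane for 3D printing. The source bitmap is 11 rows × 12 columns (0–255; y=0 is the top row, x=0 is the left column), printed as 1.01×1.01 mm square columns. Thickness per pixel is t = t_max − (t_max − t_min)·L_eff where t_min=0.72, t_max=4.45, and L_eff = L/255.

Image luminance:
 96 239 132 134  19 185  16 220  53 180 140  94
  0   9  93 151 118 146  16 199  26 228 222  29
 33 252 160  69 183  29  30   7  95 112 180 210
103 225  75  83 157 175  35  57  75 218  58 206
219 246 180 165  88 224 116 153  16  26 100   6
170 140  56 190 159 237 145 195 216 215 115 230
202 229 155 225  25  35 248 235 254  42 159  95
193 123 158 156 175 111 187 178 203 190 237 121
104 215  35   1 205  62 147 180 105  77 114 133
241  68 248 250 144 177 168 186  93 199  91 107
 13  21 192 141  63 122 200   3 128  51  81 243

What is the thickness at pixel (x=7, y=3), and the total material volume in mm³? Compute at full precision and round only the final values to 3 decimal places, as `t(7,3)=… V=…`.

span = t_max - t_min = 4.45 - 0.72 = 3.730
L(7,3) = 57, L_eff = 57/255 = 0.223529
t(7,3) = 4.45 - 3.730·0.223529 = 3.616
Σt over all 11·12 pixels = 8368021/25500 ≈ 328.1576863
V = pitch²·Σt = 1.01²·8368021/25500 = 334.754

t(7,3)=3.616 V=334.754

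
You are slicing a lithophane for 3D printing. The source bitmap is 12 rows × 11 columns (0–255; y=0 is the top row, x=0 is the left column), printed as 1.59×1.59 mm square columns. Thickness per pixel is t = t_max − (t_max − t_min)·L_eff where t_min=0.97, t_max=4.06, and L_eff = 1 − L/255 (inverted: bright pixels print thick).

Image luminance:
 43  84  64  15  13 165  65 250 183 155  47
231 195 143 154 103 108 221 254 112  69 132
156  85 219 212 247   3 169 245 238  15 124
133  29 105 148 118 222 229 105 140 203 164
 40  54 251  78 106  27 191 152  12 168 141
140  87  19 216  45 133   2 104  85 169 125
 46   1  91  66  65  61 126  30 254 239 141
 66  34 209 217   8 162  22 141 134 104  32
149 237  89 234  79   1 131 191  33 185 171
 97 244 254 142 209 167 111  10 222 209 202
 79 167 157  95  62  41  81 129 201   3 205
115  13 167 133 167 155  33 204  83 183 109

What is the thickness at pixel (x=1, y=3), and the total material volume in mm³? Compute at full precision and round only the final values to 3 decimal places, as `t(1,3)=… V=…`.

span = t_max - t_min = 4.06 - 0.97 = 3.090
L(1,3) = 29, L_eff = 1 - 29/255 = 0.886275 (inverted)
t(1,3) = 4.06 - 3.090·0.886275 = 1.321
Σt over all 12·11 pixels = 1402057/4250 ≈ 329.8957647
V = pitch²·Σt = 1.59²·1402057/4250 = 834.009

t(1,3)=1.321 V=834.009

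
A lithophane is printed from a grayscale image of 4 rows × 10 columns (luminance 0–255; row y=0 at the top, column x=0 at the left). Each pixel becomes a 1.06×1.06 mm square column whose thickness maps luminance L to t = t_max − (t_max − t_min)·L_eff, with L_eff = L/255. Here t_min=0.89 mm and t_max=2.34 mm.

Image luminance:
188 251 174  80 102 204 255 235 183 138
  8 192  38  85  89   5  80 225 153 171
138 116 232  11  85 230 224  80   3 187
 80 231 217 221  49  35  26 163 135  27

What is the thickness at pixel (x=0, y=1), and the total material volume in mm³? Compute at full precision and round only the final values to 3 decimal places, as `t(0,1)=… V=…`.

span = t_max - t_min = 2.34 - 0.89 = 1.450
L(0,1) = 8, L_eff = 8/255 = 0.031373
t(0,1) = 2.34 - 1.450·0.031373 = 2.295
Σt over all 4·10 pixels = 53721/850 ≈ 63.2011765
V = pitch²·Σt = 1.06²·53721/850 = 71.013

t(0,1)=2.295 V=71.013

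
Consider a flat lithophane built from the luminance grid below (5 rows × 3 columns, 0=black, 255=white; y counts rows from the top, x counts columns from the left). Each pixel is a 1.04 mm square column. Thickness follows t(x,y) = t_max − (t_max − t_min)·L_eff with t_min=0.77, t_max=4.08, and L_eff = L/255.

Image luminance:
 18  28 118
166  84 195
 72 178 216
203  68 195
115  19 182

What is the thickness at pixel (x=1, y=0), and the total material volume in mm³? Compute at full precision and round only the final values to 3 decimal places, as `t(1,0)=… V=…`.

t(1,0)=3.717 V=40.122

span = t_max - t_min = 4.08 - 0.77 = 3.310
L(1,0) = 28, L_eff = 28/255 = 0.109804
t(1,0) = 4.08 - 3.310·0.109804 = 3.717
Σt over all 5·3 pixels = 315311/8500 ≈ 37.0954118
V = pitch²·Σt = 1.04²·315311/8500 = 40.122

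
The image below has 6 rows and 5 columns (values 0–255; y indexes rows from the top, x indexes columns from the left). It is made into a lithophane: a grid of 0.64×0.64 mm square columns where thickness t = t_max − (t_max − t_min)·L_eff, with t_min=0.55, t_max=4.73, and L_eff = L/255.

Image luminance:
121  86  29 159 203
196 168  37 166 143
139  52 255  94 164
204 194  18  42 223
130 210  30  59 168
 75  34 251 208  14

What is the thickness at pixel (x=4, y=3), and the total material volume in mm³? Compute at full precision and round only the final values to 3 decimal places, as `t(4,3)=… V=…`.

t(4,3)=1.075 V=32.125

span = t_max - t_min = 4.73 - 0.55 = 4.180
L(4,3) = 223, L_eff = 223/255 = 0.874510
t(4,3) = 4.73 - 4.180·0.874510 = 1.075
Σt over all 6·5 pixels = 999977/12750 ≈ 78.4295686
V = pitch²·Σt = 0.64²·999977/12750 = 32.125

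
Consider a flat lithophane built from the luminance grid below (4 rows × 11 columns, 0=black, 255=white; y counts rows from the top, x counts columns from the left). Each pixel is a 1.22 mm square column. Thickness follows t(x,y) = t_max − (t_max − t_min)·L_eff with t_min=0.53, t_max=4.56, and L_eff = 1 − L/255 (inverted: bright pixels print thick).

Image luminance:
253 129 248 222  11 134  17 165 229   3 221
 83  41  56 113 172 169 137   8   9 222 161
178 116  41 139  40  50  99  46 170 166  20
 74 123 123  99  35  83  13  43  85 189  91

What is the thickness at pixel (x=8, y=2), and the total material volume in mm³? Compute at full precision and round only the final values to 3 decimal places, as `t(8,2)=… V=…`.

t(8,2)=3.217 V=148.229

span = t_max - t_min = 4.56 - 0.53 = 4.030
L(8,2) = 170, L_eff = 1 - 170/255 = 0.333333 (inverted)
t(8,2) = 4.56 - 4.030·0.333333 = 3.217
Σt over all 4·11 pixels = 1269769/12750 ≈ 99.5897255
V = pitch²·Σt = 1.22²·1269769/12750 = 148.229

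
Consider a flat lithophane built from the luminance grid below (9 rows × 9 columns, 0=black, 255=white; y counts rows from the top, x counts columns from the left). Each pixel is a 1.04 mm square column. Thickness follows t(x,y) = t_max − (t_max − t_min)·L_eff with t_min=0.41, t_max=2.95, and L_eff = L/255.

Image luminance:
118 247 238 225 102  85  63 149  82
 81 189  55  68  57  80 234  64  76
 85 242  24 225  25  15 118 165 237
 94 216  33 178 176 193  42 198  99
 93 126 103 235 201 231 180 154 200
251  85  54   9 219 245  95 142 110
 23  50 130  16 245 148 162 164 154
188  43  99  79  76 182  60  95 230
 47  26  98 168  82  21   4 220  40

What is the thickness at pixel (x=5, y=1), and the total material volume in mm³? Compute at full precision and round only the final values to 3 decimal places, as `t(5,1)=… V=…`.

span = t_max - t_min = 2.95 - 0.41 = 2.540
L(5,1) = 80, L_eff = 80/255 = 0.313725
t(5,1) = 2.95 - 2.540·0.313725 = 2.153
Σt over all 9·9 pixels = 1170777/8500 ≈ 137.7384706
V = pitch²·Σt = 1.04²·1170777/8500 = 148.978

t(5,1)=2.153 V=148.978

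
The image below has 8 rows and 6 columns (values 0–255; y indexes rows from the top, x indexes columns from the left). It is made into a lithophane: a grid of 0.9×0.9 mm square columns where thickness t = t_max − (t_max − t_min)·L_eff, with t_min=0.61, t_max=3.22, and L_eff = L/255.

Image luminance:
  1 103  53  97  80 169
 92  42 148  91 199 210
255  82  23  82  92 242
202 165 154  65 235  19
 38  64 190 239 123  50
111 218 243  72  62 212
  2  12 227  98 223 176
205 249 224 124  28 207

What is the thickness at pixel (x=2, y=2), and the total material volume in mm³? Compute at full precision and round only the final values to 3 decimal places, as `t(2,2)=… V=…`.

t(2,2)=2.985 V=72.979

span = t_max - t_min = 3.22 - 0.61 = 2.610
L(2,2) = 23, L_eff = 23/255 = 0.090196
t(2,2) = 3.22 - 2.610·0.090196 = 2.985
Σt over all 8·6 pixels = 382917/4250 ≈ 90.0981176
V = pitch²·Σt = 0.9²·382917/4250 = 72.979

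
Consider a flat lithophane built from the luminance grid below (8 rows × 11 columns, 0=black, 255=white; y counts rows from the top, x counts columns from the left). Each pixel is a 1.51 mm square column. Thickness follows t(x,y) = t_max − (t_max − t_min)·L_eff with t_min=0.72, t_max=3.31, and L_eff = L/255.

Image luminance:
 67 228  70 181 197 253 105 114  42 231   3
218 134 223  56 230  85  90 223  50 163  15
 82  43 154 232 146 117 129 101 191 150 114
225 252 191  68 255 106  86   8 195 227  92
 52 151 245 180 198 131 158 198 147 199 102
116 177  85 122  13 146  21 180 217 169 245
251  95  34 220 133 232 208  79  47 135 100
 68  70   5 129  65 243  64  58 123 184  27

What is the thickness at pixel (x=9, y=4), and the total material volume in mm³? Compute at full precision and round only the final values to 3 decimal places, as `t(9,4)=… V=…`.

t(9,4)=1.289 V=387.077

span = t_max - t_min = 3.31 - 0.72 = 2.590
L(9,4) = 199, L_eff = 199/255 = 0.780392
t(9,4) = 3.31 - 2.590·0.780392 = 1.289
Σt over all 8·11 pixels = 360747/2125 ≈ 169.7632941
V = pitch²·Σt = 1.51²·360747/2125 = 387.077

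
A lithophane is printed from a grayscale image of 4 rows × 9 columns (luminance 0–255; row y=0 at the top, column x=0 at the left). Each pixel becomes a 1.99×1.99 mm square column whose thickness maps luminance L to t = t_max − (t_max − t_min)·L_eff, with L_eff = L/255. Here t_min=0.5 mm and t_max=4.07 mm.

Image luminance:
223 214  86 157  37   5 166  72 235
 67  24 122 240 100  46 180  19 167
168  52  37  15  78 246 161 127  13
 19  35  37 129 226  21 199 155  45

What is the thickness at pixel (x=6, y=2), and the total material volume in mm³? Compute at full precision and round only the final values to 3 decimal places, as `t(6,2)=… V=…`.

span = t_max - t_min = 4.07 - 0.5 = 3.570
L(6,2) = 161, L_eff = 161/255 = 0.631373
t(6,2) = 4.07 - 3.570·0.631373 = 1.816
Σt over all 4·9 pixels = 91.598
V = pitch²·Σt = 1.99²·91.598 = 362.737

t(6,2)=1.816 V=362.737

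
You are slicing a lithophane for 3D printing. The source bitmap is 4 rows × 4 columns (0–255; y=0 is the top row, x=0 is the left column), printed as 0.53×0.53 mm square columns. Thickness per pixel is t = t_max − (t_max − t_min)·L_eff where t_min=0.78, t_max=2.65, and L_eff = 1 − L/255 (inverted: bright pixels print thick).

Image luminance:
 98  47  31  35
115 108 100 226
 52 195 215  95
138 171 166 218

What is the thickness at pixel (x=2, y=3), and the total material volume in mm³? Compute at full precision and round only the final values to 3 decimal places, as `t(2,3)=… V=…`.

t(2,3)=1.997 V=7.646

span = t_max - t_min = 2.65 - 0.78 = 1.870
L(2,3) = 166, L_eff = 1 - 166/255 = 0.349020 (inverted)
t(2,3) = 2.65 - 1.870·0.349020 = 1.997
Σt over all 4·4 pixels = 27.22
V = pitch²·Σt = 0.53²·27.22 = 7.646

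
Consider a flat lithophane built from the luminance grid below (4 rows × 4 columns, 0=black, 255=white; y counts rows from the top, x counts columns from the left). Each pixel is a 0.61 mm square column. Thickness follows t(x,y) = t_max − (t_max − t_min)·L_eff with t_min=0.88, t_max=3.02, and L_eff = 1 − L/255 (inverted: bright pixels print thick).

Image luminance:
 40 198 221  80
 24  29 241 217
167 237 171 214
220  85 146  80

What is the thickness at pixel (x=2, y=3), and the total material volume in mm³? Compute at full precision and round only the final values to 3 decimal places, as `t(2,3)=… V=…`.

span = t_max - t_min = 3.02 - 0.88 = 2.140
L(2,3) = 146, L_eff = 1 - 146/255 = 0.427451 (inverted)
t(2,3) = 3.02 - 2.140·0.427451 = 2.105
Σt over all 4·4 pixels = 14437/425 ≈ 33.9694118
V = pitch²·Σt = 0.61²·14437/425 = 12.640

t(2,3)=2.105 V=12.640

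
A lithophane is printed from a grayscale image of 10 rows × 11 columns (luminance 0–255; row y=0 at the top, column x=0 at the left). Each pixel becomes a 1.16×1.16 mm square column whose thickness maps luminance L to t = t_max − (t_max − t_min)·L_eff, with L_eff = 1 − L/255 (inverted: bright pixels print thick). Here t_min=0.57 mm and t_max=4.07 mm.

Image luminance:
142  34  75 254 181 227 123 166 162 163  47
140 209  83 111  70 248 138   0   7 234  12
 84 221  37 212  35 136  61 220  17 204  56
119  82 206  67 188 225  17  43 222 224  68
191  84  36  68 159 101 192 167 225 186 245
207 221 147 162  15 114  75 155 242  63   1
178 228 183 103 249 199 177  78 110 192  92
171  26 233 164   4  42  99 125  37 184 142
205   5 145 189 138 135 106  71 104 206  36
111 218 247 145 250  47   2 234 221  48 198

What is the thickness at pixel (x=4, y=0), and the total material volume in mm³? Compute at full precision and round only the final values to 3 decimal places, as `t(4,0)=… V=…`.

span = t_max - t_min = 4.07 - 0.57 = 3.500
L(4,0) = 181, L_eff = 1 - 181/255 = 0.290196 (inverted)
t(4,0) = 4.07 - 3.500·0.290196 = 3.054
Σt over all 10·11 pixels = 22483/85 ≈ 264.5058824
V = pitch²·Σt = 1.16²·22483/85 = 355.919

t(4,0)=3.054 V=355.919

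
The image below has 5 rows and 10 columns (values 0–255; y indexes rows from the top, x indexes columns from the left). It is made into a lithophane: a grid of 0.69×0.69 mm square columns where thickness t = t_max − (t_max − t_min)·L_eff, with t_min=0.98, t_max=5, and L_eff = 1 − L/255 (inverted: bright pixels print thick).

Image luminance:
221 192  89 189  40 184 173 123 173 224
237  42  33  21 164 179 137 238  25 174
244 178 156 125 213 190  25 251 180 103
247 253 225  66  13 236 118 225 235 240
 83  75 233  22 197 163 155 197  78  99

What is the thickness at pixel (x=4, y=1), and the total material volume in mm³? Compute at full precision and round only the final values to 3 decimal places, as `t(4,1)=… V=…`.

t(4,1)=3.565 V=80.994

span = t_max - t_min = 5 - 0.98 = 4.020
L(4,1) = 164, L_eff = 1 - 164/255 = 0.356863 (inverted)
t(4,1) = 5 - 4.020·0.356863 = 3.565
Σt over all 5·10 pixels = 723011/4250 ≈ 170.1202353
V = pitch²·Σt = 0.69²·723011/4250 = 80.994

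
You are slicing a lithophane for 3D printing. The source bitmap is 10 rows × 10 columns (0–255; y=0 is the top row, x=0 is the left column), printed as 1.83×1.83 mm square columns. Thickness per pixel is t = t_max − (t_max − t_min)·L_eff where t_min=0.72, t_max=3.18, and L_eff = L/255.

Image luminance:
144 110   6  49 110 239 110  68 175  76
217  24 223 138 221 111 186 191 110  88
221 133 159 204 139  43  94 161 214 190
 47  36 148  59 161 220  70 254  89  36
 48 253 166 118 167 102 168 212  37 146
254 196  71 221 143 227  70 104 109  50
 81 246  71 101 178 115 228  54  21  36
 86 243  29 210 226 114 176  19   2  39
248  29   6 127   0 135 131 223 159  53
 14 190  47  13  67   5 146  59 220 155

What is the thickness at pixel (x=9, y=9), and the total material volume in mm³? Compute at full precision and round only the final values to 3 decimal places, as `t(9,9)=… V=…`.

t(9,9)=1.685 V=663.115

span = t_max - t_min = 3.18 - 0.72 = 2.460
L(9,9) = 155, L_eff = 155/255 = 0.607843
t(9,9) = 3.18 - 2.460·0.607843 = 1.685
Σt over all 10·10 pixels = 420771/2125 ≈ 198.0098824
V = pitch²·Σt = 1.83²·420771/2125 = 663.115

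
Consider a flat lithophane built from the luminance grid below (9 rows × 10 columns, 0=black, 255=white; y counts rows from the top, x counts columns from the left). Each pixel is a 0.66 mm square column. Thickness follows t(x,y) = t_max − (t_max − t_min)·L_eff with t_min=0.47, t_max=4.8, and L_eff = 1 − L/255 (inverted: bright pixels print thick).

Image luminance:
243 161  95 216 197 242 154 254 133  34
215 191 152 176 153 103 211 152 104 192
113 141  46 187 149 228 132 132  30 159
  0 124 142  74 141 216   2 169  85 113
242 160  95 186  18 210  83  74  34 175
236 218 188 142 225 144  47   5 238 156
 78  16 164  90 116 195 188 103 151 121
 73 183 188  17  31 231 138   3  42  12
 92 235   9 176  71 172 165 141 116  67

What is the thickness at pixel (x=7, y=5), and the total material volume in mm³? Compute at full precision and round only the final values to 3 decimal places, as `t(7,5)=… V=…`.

t(7,5)=0.555 V=107.341

span = t_max - t_min = 4.8 - 0.47 = 4.330
L(7,5) = 5, L_eff = 1 - 5/255 = 0.980392 (inverted)
t(7,5) = 4.8 - 4.330·0.980392 = 0.555
Σt over all 9·10 pixels = 2094581/8500 ≈ 246.4212941
V = pitch²·Σt = 0.66²·2094581/8500 = 107.341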